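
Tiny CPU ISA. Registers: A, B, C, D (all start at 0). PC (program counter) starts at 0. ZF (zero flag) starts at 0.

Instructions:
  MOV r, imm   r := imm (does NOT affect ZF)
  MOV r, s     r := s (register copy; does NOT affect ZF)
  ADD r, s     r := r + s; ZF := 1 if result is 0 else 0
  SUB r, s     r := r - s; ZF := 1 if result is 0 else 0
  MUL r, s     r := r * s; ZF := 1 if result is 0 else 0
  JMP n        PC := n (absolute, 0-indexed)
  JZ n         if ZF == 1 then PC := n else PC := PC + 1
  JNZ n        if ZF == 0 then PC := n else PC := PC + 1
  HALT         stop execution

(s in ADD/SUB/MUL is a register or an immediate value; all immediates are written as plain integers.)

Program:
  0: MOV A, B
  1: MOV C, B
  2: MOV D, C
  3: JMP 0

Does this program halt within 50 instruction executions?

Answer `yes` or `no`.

Step 1: PC=0 exec 'MOV A, B'. After: A=0 B=0 C=0 D=0 ZF=0 PC=1
Step 2: PC=1 exec 'MOV C, B'. After: A=0 B=0 C=0 D=0 ZF=0 PC=2
Step 3: PC=2 exec 'MOV D, C'. After: A=0 B=0 C=0 D=0 ZF=0 PC=3
Step 4: PC=3 exec 'JMP 0'. After: A=0 B=0 C=0 D=0 ZF=0 PC=0
State after step 4 equals the initial state: the program is in a cycle of length 4 and will never halt.

Answer: no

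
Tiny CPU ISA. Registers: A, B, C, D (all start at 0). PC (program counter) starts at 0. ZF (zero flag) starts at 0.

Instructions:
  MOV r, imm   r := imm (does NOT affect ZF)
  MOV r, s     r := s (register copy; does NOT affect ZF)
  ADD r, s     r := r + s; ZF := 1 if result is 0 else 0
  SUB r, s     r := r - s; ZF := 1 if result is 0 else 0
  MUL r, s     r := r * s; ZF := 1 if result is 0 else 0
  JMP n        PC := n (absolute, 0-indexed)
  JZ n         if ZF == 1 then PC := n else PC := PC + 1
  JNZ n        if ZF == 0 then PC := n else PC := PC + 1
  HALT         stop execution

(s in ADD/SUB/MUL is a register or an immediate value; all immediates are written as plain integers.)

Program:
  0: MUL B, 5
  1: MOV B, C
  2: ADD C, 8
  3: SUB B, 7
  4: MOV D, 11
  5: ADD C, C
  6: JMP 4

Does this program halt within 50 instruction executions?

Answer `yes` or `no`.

Step 1: PC=0 exec 'MUL B, 5'. After: A=0 B=0 C=0 D=0 ZF=1 PC=1
Step 2: PC=1 exec 'MOV B, C'. After: A=0 B=0 C=0 D=0 ZF=1 PC=2
Step 3: PC=2 exec 'ADD C, 8'. After: A=0 B=0 C=8 D=0 ZF=0 PC=3
Step 4: PC=3 exec 'SUB B, 7'. After: A=0 B=-7 C=8 D=0 ZF=0 PC=4
Step 5: PC=4 exec 'MOV D, 11'. After: A=0 B=-7 C=8 D=11 ZF=0 PC=5
Step 6: PC=5 exec 'ADD C, C'. After: A=0 B=-7 C=16 D=11 ZF=0 PC=6
Step 7: PC=6 exec 'JMP 4'. After: A=0 B=-7 C=16 D=11 ZF=0 PC=4
Step 8: PC=4 exec 'MOV D, 11'. After: A=0 B=-7 C=16 D=11 ZF=0 PC=5
Step 9: PC=5 exec 'ADD C, C'. After: A=0 B=-7 C=32 D=11 ZF=0 PC=6
Step 10: PC=6 exec 'JMP 4'. After: A=0 B=-7 C=32 D=11 ZF=0 PC=4
Step 11: PC=4 exec 'MOV D, 11'. After: A=0 B=-7 C=32 D=11 ZF=0 PC=5
Step 12: PC=5 exec 'ADD C, C'. After: A=0 B=-7 C=64 D=11 ZF=0 PC=6
Step 13: PC=6 exec 'JMP 4'. After: A=0 B=-7 C=64 D=11 ZF=0 PC=4
Step 14: PC=4 exec 'MOV D, 11'. After: A=0 B=-7 C=64 D=11 ZF=0 PC=5
Step 15: PC=5 exec 'ADD C, C'. After: A=0 B=-7 C=128 D=11 ZF=0 PC=6
After 50 steps: not halted. PC revisits the same instructions with no path to HALT; will never halt.

Answer: no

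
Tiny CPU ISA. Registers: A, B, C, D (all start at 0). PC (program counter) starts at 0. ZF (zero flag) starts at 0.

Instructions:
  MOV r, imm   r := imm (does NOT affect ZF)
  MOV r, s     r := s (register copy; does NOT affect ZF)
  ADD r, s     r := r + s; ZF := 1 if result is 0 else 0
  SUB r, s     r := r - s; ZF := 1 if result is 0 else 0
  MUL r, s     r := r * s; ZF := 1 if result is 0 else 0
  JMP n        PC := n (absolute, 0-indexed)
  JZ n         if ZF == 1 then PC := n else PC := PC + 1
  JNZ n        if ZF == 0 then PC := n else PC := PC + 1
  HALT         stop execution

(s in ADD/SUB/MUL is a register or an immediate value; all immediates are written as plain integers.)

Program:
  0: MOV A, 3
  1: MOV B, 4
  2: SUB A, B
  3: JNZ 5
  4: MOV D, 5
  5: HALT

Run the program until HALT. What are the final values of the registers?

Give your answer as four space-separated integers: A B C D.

Answer: -1 4 0 0

Derivation:
Step 1: PC=0 exec 'MOV A, 3'. After: A=3 B=0 C=0 D=0 ZF=0 PC=1
Step 2: PC=1 exec 'MOV B, 4'. After: A=3 B=4 C=0 D=0 ZF=0 PC=2
Step 3: PC=2 exec 'SUB A, B'. After: A=-1 B=4 C=0 D=0 ZF=0 PC=3
Step 4: PC=3 exec 'JNZ 5'. After: A=-1 B=4 C=0 D=0 ZF=0 PC=5
Step 5: PC=5 exec 'HALT'. After: A=-1 B=4 C=0 D=0 ZF=0 PC=5 HALTED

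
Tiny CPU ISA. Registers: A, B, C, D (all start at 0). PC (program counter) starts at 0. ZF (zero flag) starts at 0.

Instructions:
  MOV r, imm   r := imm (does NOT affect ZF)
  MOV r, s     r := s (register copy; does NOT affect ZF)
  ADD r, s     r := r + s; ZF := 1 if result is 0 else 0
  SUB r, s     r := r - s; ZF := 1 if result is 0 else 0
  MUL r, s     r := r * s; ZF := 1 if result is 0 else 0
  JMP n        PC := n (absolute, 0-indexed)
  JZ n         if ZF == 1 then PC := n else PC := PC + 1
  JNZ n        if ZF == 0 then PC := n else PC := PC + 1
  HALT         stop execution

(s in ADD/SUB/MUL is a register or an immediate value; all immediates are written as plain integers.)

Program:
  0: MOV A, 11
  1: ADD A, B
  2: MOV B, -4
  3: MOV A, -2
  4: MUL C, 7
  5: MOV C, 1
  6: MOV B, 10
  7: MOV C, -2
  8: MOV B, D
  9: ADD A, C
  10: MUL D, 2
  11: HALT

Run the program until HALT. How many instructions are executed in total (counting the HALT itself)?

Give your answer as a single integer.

Step 1: PC=0 exec 'MOV A, 11'. After: A=11 B=0 C=0 D=0 ZF=0 PC=1
Step 2: PC=1 exec 'ADD A, B'. After: A=11 B=0 C=0 D=0 ZF=0 PC=2
Step 3: PC=2 exec 'MOV B, -4'. After: A=11 B=-4 C=0 D=0 ZF=0 PC=3
Step 4: PC=3 exec 'MOV A, -2'. After: A=-2 B=-4 C=0 D=0 ZF=0 PC=4
Step 5: PC=4 exec 'MUL C, 7'. After: A=-2 B=-4 C=0 D=0 ZF=1 PC=5
Step 6: PC=5 exec 'MOV C, 1'. After: A=-2 B=-4 C=1 D=0 ZF=1 PC=6
Step 7: PC=6 exec 'MOV B, 10'. After: A=-2 B=10 C=1 D=0 ZF=1 PC=7
Step 8: PC=7 exec 'MOV C, -2'. After: A=-2 B=10 C=-2 D=0 ZF=1 PC=8
Step 9: PC=8 exec 'MOV B, D'. After: A=-2 B=0 C=-2 D=0 ZF=1 PC=9
Step 10: PC=9 exec 'ADD A, C'. After: A=-4 B=0 C=-2 D=0 ZF=0 PC=10
Step 11: PC=10 exec 'MUL D, 2'. After: A=-4 B=0 C=-2 D=0 ZF=1 PC=11
Step 12: PC=11 exec 'HALT'. After: A=-4 B=0 C=-2 D=0 ZF=1 PC=11 HALTED
Total instructions executed: 12

Answer: 12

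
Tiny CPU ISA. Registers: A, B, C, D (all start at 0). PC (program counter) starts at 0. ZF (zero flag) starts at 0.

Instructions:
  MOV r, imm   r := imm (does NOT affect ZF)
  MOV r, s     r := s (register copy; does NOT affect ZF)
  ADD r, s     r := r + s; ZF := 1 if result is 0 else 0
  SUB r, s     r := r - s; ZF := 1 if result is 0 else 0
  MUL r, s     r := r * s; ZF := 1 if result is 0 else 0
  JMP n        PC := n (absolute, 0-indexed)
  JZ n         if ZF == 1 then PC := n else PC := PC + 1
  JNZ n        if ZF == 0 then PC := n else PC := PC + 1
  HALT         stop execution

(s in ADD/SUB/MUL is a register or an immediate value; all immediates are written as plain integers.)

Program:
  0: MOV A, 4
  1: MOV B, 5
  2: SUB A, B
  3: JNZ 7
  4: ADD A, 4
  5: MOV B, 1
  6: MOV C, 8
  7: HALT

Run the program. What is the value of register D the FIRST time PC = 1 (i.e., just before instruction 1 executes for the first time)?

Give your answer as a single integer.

Step 1: PC=0 exec 'MOV A, 4'. After: A=4 B=0 C=0 D=0 ZF=0 PC=1
First time PC=1: D=0

0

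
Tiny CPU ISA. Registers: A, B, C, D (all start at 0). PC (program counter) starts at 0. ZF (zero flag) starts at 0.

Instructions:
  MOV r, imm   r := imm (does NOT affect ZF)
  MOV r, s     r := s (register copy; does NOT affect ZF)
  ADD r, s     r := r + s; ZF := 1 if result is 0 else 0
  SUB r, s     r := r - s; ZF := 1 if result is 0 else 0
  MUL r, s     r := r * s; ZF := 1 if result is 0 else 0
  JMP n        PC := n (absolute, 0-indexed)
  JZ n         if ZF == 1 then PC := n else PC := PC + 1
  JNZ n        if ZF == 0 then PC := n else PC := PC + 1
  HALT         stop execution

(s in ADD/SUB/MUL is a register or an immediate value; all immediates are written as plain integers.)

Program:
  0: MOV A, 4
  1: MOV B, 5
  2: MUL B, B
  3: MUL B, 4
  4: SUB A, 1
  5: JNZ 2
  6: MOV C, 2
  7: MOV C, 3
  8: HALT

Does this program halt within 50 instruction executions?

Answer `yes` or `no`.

Step 1: PC=0 exec 'MOV A, 4'. After: A=4 B=0 C=0 D=0 ZF=0 PC=1
Step 2: PC=1 exec 'MOV B, 5'. After: A=4 B=5 C=0 D=0 ZF=0 PC=2
Step 3: PC=2 exec 'MUL B, B'. After: A=4 B=25 C=0 D=0 ZF=0 PC=3
Step 4: PC=3 exec 'MUL B, 4'. After: A=4 B=100 C=0 D=0 ZF=0 PC=4
Step 5: PC=4 exec 'SUB A, 1'. After: A=3 B=100 C=0 D=0 ZF=0 PC=5
Step 6: PC=5 exec 'JNZ 2'. After: A=3 B=100 C=0 D=0 ZF=0 PC=2
Step 7: PC=2 exec 'MUL B, B'. After: A=3 B=10000 C=0 D=0 ZF=0 PC=3
Step 8: PC=3 exec 'MUL B, 4'. After: A=3 B=40000 C=0 D=0 ZF=0 PC=4
Step 9: PC=4 exec 'SUB A, 1'. After: A=2 B=40000 C=0 D=0 ZF=0 PC=5
Step 10: PC=5 exec 'JNZ 2'. After: A=2 B=40000 C=0 D=0 ZF=0 PC=2
Step 11: PC=2 exec 'MUL B, B'. After: A=2 B=1600000000 C=0 D=0 ZF=0 PC=3
Step 12: PC=3 exec 'MUL B, 4'. After: A=2 B=6400000000 C=0 D=0 ZF=0 PC=4
Step 13: PC=4 exec 'SUB A, 1'. After: A=1 B=6400000000 C=0 D=0 ZF=0 PC=5
Step 14: PC=5 exec 'JNZ 2'. After: A=1 B=6400000000 C=0 D=0 ZF=0 PC=2
Step 15: PC=2 exec 'MUL B, B'. After: A=1 B=40960000000000000000 C=0 D=0 ZF=0 PC=3
Step 16: PC=3 exec 'MUL B, 4'. After: A=1 B=163840000000000000000 C=0 D=0 ZF=0 PC=4
Step 17: PC=4 exec 'SUB A, 1'. After: A=0 B=163840000000000000000 C=0 D=0 ZF=1 PC=5
Step 18: PC=5 exec 'JNZ 2'. After: A=0 B=163840000000000000000 C=0 D=0 ZF=1 PC=6
Step 19: PC=6 exec 'MOV C, 2'. After: A=0 B=163840000000000000000 C=2 D=0 ZF=1 PC=7
Step 20: PC=7 exec 'MOV C, 3'. After: A=0 B=163840000000000000000 C=3 D=0 ZF=1 PC=8
Step 21: PC=8 exec 'HALT'. After: A=0 B=163840000000000000000 C=3 D=0 ZF=1 PC=8 HALTED

Answer: yes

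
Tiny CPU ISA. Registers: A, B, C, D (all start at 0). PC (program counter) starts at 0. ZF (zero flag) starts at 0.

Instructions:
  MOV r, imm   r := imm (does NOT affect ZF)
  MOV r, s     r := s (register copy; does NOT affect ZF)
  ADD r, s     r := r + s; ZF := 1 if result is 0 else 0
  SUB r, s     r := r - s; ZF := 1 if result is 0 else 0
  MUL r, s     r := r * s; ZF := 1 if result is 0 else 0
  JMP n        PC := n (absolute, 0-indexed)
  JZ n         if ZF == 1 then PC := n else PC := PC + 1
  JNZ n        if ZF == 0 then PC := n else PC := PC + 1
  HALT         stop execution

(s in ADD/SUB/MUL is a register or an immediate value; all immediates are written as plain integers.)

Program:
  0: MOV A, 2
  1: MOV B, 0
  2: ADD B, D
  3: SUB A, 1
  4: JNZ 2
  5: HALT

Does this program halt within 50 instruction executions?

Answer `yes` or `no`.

Step 1: PC=0 exec 'MOV A, 2'. After: A=2 B=0 C=0 D=0 ZF=0 PC=1
Step 2: PC=1 exec 'MOV B, 0'. After: A=2 B=0 C=0 D=0 ZF=0 PC=2
Step 3: PC=2 exec 'ADD B, D'. After: A=2 B=0 C=0 D=0 ZF=1 PC=3
Step 4: PC=3 exec 'SUB A, 1'. After: A=1 B=0 C=0 D=0 ZF=0 PC=4
Step 5: PC=4 exec 'JNZ 2'. After: A=1 B=0 C=0 D=0 ZF=0 PC=2
Step 6: PC=2 exec 'ADD B, D'. After: A=1 B=0 C=0 D=0 ZF=1 PC=3
Step 7: PC=3 exec 'SUB A, 1'. After: A=0 B=0 C=0 D=0 ZF=1 PC=4
Step 8: PC=4 exec 'JNZ 2'. After: A=0 B=0 C=0 D=0 ZF=1 PC=5
Step 9: PC=5 exec 'HALT'. After: A=0 B=0 C=0 D=0 ZF=1 PC=5 HALTED

Answer: yes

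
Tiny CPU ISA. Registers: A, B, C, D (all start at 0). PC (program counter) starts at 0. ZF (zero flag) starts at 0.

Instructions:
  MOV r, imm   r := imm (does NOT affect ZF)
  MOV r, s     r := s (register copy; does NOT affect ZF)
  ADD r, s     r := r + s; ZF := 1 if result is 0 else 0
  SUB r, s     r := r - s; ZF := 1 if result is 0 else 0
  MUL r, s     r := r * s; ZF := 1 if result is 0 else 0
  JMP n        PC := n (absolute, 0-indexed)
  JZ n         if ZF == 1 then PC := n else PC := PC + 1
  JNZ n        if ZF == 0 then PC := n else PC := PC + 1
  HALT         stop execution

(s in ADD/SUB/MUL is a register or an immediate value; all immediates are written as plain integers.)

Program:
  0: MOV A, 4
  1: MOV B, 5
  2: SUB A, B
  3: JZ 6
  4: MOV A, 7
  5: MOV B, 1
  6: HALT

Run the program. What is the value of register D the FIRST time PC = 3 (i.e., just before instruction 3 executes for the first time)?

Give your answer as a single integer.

Step 1: PC=0 exec 'MOV A, 4'. After: A=4 B=0 C=0 D=0 ZF=0 PC=1
Step 2: PC=1 exec 'MOV B, 5'. After: A=4 B=5 C=0 D=0 ZF=0 PC=2
Step 3: PC=2 exec 'SUB A, B'. After: A=-1 B=5 C=0 D=0 ZF=0 PC=3
First time PC=3: D=0

0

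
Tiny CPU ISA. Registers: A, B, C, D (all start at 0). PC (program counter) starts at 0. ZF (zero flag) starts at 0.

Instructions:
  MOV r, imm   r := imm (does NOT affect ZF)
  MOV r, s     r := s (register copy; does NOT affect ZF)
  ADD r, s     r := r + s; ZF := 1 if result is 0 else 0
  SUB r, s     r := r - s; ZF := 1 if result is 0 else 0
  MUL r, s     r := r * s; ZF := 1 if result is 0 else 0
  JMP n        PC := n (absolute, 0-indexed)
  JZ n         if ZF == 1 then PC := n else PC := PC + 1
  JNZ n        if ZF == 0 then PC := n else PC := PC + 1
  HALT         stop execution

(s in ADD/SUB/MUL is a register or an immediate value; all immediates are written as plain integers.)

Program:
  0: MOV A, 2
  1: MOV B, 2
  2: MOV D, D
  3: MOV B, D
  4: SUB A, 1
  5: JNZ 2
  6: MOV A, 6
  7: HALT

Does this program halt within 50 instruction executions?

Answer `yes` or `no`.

Step 1: PC=0 exec 'MOV A, 2'. After: A=2 B=0 C=0 D=0 ZF=0 PC=1
Step 2: PC=1 exec 'MOV B, 2'. After: A=2 B=2 C=0 D=0 ZF=0 PC=2
Step 3: PC=2 exec 'MOV D, D'. After: A=2 B=2 C=0 D=0 ZF=0 PC=3
Step 4: PC=3 exec 'MOV B, D'. After: A=2 B=0 C=0 D=0 ZF=0 PC=4
Step 5: PC=4 exec 'SUB A, 1'. After: A=1 B=0 C=0 D=0 ZF=0 PC=5
Step 6: PC=5 exec 'JNZ 2'. After: A=1 B=0 C=0 D=0 ZF=0 PC=2
Step 7: PC=2 exec 'MOV D, D'. After: A=1 B=0 C=0 D=0 ZF=0 PC=3
Step 8: PC=3 exec 'MOV B, D'. After: A=1 B=0 C=0 D=0 ZF=0 PC=4
Step 9: PC=4 exec 'SUB A, 1'. After: A=0 B=0 C=0 D=0 ZF=1 PC=5
Step 10: PC=5 exec 'JNZ 2'. After: A=0 B=0 C=0 D=0 ZF=1 PC=6
Step 11: PC=6 exec 'MOV A, 6'. After: A=6 B=0 C=0 D=0 ZF=1 PC=7
Step 12: PC=7 exec 'HALT'. After: A=6 B=0 C=0 D=0 ZF=1 PC=7 HALTED

Answer: yes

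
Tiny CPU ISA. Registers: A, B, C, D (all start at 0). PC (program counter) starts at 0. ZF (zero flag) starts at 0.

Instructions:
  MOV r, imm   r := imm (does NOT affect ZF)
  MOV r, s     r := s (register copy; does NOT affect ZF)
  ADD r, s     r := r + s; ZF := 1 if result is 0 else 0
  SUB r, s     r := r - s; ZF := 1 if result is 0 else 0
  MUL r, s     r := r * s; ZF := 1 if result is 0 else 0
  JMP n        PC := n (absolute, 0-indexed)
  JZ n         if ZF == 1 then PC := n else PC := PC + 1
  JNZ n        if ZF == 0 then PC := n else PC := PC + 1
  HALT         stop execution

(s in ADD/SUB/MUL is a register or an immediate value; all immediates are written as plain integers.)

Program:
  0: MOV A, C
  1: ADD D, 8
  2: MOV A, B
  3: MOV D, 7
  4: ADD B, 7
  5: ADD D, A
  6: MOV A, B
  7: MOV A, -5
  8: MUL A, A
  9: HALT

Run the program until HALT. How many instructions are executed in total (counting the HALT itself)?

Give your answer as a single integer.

Answer: 10

Derivation:
Step 1: PC=0 exec 'MOV A, C'. After: A=0 B=0 C=0 D=0 ZF=0 PC=1
Step 2: PC=1 exec 'ADD D, 8'. After: A=0 B=0 C=0 D=8 ZF=0 PC=2
Step 3: PC=2 exec 'MOV A, B'. After: A=0 B=0 C=0 D=8 ZF=0 PC=3
Step 4: PC=3 exec 'MOV D, 7'. After: A=0 B=0 C=0 D=7 ZF=0 PC=4
Step 5: PC=4 exec 'ADD B, 7'. After: A=0 B=7 C=0 D=7 ZF=0 PC=5
Step 6: PC=5 exec 'ADD D, A'. After: A=0 B=7 C=0 D=7 ZF=0 PC=6
Step 7: PC=6 exec 'MOV A, B'. After: A=7 B=7 C=0 D=7 ZF=0 PC=7
Step 8: PC=7 exec 'MOV A, -5'. After: A=-5 B=7 C=0 D=7 ZF=0 PC=8
Step 9: PC=8 exec 'MUL A, A'. After: A=25 B=7 C=0 D=7 ZF=0 PC=9
Step 10: PC=9 exec 'HALT'. After: A=25 B=7 C=0 D=7 ZF=0 PC=9 HALTED
Total instructions executed: 10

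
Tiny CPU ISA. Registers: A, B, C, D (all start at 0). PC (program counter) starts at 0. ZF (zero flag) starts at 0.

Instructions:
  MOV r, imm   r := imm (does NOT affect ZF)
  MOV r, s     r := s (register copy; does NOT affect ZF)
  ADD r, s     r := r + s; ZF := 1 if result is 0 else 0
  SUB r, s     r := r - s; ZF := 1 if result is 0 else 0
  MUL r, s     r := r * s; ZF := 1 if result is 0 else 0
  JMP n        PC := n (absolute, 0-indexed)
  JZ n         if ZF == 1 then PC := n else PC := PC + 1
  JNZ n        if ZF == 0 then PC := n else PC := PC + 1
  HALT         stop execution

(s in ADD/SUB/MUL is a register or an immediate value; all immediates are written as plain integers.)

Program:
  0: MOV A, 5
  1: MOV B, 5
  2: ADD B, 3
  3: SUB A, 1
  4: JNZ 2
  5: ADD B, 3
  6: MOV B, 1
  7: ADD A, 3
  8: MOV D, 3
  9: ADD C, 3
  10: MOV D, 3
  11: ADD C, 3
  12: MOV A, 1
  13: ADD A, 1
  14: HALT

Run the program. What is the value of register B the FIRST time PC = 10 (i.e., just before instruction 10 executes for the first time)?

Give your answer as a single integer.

Step 1: PC=0 exec 'MOV A, 5'. After: A=5 B=0 C=0 D=0 ZF=0 PC=1
Step 2: PC=1 exec 'MOV B, 5'. After: A=5 B=5 C=0 D=0 ZF=0 PC=2
Step 3: PC=2 exec 'ADD B, 3'. After: A=5 B=8 C=0 D=0 ZF=0 PC=3
Step 4: PC=3 exec 'SUB A, 1'. After: A=4 B=8 C=0 D=0 ZF=0 PC=4
Step 5: PC=4 exec 'JNZ 2'. After: A=4 B=8 C=0 D=0 ZF=0 PC=2
Step 6: PC=2 exec 'ADD B, 3'. After: A=4 B=11 C=0 D=0 ZF=0 PC=3
Step 7: PC=3 exec 'SUB A, 1'. After: A=3 B=11 C=0 D=0 ZF=0 PC=4
Step 8: PC=4 exec 'JNZ 2'. After: A=3 B=11 C=0 D=0 ZF=0 PC=2
Step 9: PC=2 exec 'ADD B, 3'. After: A=3 B=14 C=0 D=0 ZF=0 PC=3
Step 10: PC=3 exec 'SUB A, 1'. After: A=2 B=14 C=0 D=0 ZF=0 PC=4
Step 11: PC=4 exec 'JNZ 2'. After: A=2 B=14 C=0 D=0 ZF=0 PC=2
Step 12: PC=2 exec 'ADD B, 3'. After: A=2 B=17 C=0 D=0 ZF=0 PC=3
Step 13: PC=3 exec 'SUB A, 1'. After: A=1 B=17 C=0 D=0 ZF=0 PC=4
Step 14: PC=4 exec 'JNZ 2'. After: A=1 B=17 C=0 D=0 ZF=0 PC=2
Step 15: PC=2 exec 'ADD B, 3'. After: A=1 B=20 C=0 D=0 ZF=0 PC=3
Step 16: PC=3 exec 'SUB A, 1'. After: A=0 B=20 C=0 D=0 ZF=1 PC=4
Step 17: PC=4 exec 'JNZ 2'. After: A=0 B=20 C=0 D=0 ZF=1 PC=5
Step 18: PC=5 exec 'ADD B, 3'. After: A=0 B=23 C=0 D=0 ZF=0 PC=6
Step 19: PC=6 exec 'MOV B, 1'. After: A=0 B=1 C=0 D=0 ZF=0 PC=7
Step 20: PC=7 exec 'ADD A, 3'. After: A=3 B=1 C=0 D=0 ZF=0 PC=8
Step 21: PC=8 exec 'MOV D, 3'. After: A=3 B=1 C=0 D=3 ZF=0 PC=9
Step 22: PC=9 exec 'ADD C, 3'. After: A=3 B=1 C=3 D=3 ZF=0 PC=10
First time PC=10: B=1

1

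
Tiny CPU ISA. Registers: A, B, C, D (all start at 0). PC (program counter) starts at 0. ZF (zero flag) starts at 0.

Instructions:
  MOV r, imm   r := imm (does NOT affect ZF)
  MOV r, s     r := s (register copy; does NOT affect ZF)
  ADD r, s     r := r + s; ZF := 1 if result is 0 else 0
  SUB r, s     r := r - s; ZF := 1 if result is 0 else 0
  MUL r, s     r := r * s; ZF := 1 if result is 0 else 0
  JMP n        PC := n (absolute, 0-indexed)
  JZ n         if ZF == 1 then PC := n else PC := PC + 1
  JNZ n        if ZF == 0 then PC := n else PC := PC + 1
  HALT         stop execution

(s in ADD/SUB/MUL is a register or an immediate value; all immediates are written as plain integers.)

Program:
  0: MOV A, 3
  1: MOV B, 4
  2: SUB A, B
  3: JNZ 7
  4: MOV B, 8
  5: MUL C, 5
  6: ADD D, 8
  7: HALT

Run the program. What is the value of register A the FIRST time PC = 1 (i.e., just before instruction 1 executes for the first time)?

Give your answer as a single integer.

Step 1: PC=0 exec 'MOV A, 3'. After: A=3 B=0 C=0 D=0 ZF=0 PC=1
First time PC=1: A=3

3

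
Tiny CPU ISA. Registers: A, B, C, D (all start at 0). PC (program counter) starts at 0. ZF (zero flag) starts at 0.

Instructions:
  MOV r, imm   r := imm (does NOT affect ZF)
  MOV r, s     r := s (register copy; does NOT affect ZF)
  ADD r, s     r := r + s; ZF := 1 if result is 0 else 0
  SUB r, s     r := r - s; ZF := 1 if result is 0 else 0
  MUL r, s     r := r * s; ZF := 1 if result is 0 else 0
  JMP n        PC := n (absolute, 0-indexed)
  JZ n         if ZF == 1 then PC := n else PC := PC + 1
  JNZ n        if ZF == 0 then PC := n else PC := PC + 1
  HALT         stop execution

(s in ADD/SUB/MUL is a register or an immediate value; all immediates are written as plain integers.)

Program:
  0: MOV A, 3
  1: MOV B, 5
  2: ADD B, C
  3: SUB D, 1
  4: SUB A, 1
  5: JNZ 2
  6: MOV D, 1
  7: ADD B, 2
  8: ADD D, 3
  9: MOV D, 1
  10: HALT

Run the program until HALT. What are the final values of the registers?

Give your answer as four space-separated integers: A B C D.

Step 1: PC=0 exec 'MOV A, 3'. After: A=3 B=0 C=0 D=0 ZF=0 PC=1
Step 2: PC=1 exec 'MOV B, 5'. After: A=3 B=5 C=0 D=0 ZF=0 PC=2
Step 3: PC=2 exec 'ADD B, C'. After: A=3 B=5 C=0 D=0 ZF=0 PC=3
Step 4: PC=3 exec 'SUB D, 1'. After: A=3 B=5 C=0 D=-1 ZF=0 PC=4
Step 5: PC=4 exec 'SUB A, 1'. After: A=2 B=5 C=0 D=-1 ZF=0 PC=5
Step 6: PC=5 exec 'JNZ 2'. After: A=2 B=5 C=0 D=-1 ZF=0 PC=2
Step 7: PC=2 exec 'ADD B, C'. After: A=2 B=5 C=0 D=-1 ZF=0 PC=3
Step 8: PC=3 exec 'SUB D, 1'. After: A=2 B=5 C=0 D=-2 ZF=0 PC=4
Step 9: PC=4 exec 'SUB A, 1'. After: A=1 B=5 C=0 D=-2 ZF=0 PC=5
Step 10: PC=5 exec 'JNZ 2'. After: A=1 B=5 C=0 D=-2 ZF=0 PC=2
Step 11: PC=2 exec 'ADD B, C'. After: A=1 B=5 C=0 D=-2 ZF=0 PC=3
Step 12: PC=3 exec 'SUB D, 1'. After: A=1 B=5 C=0 D=-3 ZF=0 PC=4
Step 13: PC=4 exec 'SUB A, 1'. After: A=0 B=5 C=0 D=-3 ZF=1 PC=5
Step 14: PC=5 exec 'JNZ 2'. After: A=0 B=5 C=0 D=-3 ZF=1 PC=6
Step 15: PC=6 exec 'MOV D, 1'. After: A=0 B=5 C=0 D=1 ZF=1 PC=7
Step 16: PC=7 exec 'ADD B, 2'. After: A=0 B=7 C=0 D=1 ZF=0 PC=8
Step 17: PC=8 exec 'ADD D, 3'. After: A=0 B=7 C=0 D=4 ZF=0 PC=9
Step 18: PC=9 exec 'MOV D, 1'. After: A=0 B=7 C=0 D=1 ZF=0 PC=10
Step 19: PC=10 exec 'HALT'. After: A=0 B=7 C=0 D=1 ZF=0 PC=10 HALTED

Answer: 0 7 0 1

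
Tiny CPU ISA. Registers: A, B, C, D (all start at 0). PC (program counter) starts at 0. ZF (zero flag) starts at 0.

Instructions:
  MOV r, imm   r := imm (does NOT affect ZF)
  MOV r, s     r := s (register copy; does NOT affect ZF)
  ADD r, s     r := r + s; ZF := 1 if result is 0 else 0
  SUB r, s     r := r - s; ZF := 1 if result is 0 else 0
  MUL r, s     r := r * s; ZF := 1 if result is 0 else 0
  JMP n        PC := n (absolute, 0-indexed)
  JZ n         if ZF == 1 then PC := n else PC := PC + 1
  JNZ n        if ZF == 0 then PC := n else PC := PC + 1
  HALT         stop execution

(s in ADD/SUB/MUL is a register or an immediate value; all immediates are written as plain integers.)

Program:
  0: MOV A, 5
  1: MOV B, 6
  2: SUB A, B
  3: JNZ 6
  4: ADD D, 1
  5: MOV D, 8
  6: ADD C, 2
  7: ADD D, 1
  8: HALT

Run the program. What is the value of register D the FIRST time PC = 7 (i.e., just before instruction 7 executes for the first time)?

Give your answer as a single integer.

Step 1: PC=0 exec 'MOV A, 5'. After: A=5 B=0 C=0 D=0 ZF=0 PC=1
Step 2: PC=1 exec 'MOV B, 6'. After: A=5 B=6 C=0 D=0 ZF=0 PC=2
Step 3: PC=2 exec 'SUB A, B'. After: A=-1 B=6 C=0 D=0 ZF=0 PC=3
Step 4: PC=3 exec 'JNZ 6'. After: A=-1 B=6 C=0 D=0 ZF=0 PC=6
Step 5: PC=6 exec 'ADD C, 2'. After: A=-1 B=6 C=2 D=0 ZF=0 PC=7
First time PC=7: D=0

0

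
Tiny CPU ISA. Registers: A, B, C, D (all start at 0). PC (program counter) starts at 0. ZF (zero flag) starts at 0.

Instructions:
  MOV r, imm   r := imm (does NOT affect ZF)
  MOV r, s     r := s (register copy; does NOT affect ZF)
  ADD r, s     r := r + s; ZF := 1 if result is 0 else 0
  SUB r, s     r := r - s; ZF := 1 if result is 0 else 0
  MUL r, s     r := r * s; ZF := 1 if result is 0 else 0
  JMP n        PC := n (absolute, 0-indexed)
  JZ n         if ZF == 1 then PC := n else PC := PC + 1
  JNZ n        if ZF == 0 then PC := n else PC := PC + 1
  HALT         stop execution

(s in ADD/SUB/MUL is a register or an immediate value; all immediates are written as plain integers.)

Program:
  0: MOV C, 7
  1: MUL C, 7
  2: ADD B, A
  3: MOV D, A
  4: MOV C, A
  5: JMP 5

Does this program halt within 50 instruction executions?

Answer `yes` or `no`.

Step 1: PC=0 exec 'MOV C, 7'. After: A=0 B=0 C=7 D=0 ZF=0 PC=1
Step 2: PC=1 exec 'MUL C, 7'. After: A=0 B=0 C=49 D=0 ZF=0 PC=2
Step 3: PC=2 exec 'ADD B, A'. After: A=0 B=0 C=49 D=0 ZF=1 PC=3
Step 4: PC=3 exec 'MOV D, A'. After: A=0 B=0 C=49 D=0 ZF=1 PC=4
Step 5: PC=4 exec 'MOV C, A'. After: A=0 B=0 C=0 D=0 ZF=1 PC=5
Step 6: PC=5 exec 'JMP 5'. After: A=0 B=0 C=0 D=0 ZF=1 PC=5
State after step 6 equals state after step 5: the program is in a cycle of length 1 and will never halt.

Answer: no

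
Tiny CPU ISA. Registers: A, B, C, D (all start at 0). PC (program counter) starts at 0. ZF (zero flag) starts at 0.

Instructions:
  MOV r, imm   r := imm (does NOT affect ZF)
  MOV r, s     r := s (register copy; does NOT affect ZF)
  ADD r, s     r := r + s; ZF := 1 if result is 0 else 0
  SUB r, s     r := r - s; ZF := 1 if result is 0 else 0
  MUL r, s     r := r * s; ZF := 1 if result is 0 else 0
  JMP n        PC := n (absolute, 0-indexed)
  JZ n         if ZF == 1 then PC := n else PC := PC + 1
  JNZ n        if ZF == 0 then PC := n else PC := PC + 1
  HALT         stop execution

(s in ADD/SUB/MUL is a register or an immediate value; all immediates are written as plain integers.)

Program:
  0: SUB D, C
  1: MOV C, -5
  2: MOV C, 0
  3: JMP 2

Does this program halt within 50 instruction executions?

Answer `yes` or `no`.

Answer: no

Derivation:
Step 1: PC=0 exec 'SUB D, C'. After: A=0 B=0 C=0 D=0 ZF=1 PC=1
Step 2: PC=1 exec 'MOV C, -5'. After: A=0 B=0 C=-5 D=0 ZF=1 PC=2
Step 3: PC=2 exec 'MOV C, 0'. After: A=0 B=0 C=0 D=0 ZF=1 PC=3
Step 4: PC=3 exec 'JMP 2'. After: A=0 B=0 C=0 D=0 ZF=1 PC=2
Step 5: PC=2 exec 'MOV C, 0'. After: A=0 B=0 C=0 D=0 ZF=1 PC=3
State after step 5 equals state after step 3: the program is in a cycle of length 2 and will never halt.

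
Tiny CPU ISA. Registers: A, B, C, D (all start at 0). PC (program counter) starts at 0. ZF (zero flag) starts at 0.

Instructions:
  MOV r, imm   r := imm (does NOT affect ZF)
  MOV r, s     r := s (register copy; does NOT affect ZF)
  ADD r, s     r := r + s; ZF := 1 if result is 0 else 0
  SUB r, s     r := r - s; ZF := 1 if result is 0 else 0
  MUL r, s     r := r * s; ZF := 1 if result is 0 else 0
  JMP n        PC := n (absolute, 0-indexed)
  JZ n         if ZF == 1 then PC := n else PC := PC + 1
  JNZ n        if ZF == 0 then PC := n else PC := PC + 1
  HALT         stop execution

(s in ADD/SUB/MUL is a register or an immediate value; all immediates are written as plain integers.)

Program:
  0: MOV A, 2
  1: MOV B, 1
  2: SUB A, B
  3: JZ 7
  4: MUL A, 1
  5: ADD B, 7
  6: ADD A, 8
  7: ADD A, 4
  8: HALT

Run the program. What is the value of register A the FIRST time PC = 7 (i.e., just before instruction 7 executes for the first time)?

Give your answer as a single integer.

Step 1: PC=0 exec 'MOV A, 2'. After: A=2 B=0 C=0 D=0 ZF=0 PC=1
Step 2: PC=1 exec 'MOV B, 1'. After: A=2 B=1 C=0 D=0 ZF=0 PC=2
Step 3: PC=2 exec 'SUB A, B'. After: A=1 B=1 C=0 D=0 ZF=0 PC=3
Step 4: PC=3 exec 'JZ 7'. After: A=1 B=1 C=0 D=0 ZF=0 PC=4
Step 5: PC=4 exec 'MUL A, 1'. After: A=1 B=1 C=0 D=0 ZF=0 PC=5
Step 6: PC=5 exec 'ADD B, 7'. After: A=1 B=8 C=0 D=0 ZF=0 PC=6
Step 7: PC=6 exec 'ADD A, 8'. After: A=9 B=8 C=0 D=0 ZF=0 PC=7
First time PC=7: A=9

9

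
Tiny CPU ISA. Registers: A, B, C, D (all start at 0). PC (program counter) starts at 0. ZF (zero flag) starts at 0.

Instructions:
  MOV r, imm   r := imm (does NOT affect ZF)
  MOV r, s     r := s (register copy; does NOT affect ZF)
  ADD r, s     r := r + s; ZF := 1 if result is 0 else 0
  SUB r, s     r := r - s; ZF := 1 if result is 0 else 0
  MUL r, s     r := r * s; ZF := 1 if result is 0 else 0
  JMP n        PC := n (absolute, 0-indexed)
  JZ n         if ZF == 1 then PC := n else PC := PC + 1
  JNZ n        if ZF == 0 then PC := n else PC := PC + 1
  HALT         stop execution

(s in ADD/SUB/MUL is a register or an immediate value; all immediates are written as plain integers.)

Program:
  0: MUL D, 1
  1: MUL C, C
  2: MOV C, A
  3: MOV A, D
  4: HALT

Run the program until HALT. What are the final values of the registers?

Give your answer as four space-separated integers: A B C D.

Step 1: PC=0 exec 'MUL D, 1'. After: A=0 B=0 C=0 D=0 ZF=1 PC=1
Step 2: PC=1 exec 'MUL C, C'. After: A=0 B=0 C=0 D=0 ZF=1 PC=2
Step 3: PC=2 exec 'MOV C, A'. After: A=0 B=0 C=0 D=0 ZF=1 PC=3
Step 4: PC=3 exec 'MOV A, D'. After: A=0 B=0 C=0 D=0 ZF=1 PC=4
Step 5: PC=4 exec 'HALT'. After: A=0 B=0 C=0 D=0 ZF=1 PC=4 HALTED

Answer: 0 0 0 0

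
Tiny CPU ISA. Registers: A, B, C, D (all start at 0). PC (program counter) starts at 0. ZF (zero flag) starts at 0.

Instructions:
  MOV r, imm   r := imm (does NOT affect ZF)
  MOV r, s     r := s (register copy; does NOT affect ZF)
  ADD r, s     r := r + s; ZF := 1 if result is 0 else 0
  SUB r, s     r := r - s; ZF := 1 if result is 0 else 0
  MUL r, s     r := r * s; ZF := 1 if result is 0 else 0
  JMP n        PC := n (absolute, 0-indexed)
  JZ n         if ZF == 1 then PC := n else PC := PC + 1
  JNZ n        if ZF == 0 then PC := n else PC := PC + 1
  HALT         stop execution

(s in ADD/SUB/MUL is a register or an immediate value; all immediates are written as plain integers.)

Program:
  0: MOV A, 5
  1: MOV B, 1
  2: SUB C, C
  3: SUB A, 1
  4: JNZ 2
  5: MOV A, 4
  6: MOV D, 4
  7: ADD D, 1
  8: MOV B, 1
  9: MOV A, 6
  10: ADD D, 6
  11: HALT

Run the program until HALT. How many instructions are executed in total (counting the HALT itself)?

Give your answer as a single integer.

Step 1: PC=0 exec 'MOV A, 5'. After: A=5 B=0 C=0 D=0 ZF=0 PC=1
Step 2: PC=1 exec 'MOV B, 1'. After: A=5 B=1 C=0 D=0 ZF=0 PC=2
Step 3: PC=2 exec 'SUB C, C'. After: A=5 B=1 C=0 D=0 ZF=1 PC=3
Step 4: PC=3 exec 'SUB A, 1'. After: A=4 B=1 C=0 D=0 ZF=0 PC=4
Step 5: PC=4 exec 'JNZ 2'. After: A=4 B=1 C=0 D=0 ZF=0 PC=2
Step 6: PC=2 exec 'SUB C, C'. After: A=4 B=1 C=0 D=0 ZF=1 PC=3
Step 7: PC=3 exec 'SUB A, 1'. After: A=3 B=1 C=0 D=0 ZF=0 PC=4
Step 8: PC=4 exec 'JNZ 2'. After: A=3 B=1 C=0 D=0 ZF=0 PC=2
Step 9: PC=2 exec 'SUB C, C'. After: A=3 B=1 C=0 D=0 ZF=1 PC=3
Step 10: PC=3 exec 'SUB A, 1'. After: A=2 B=1 C=0 D=0 ZF=0 PC=4
Step 11: PC=4 exec 'JNZ 2'. After: A=2 B=1 C=0 D=0 ZF=0 PC=2
Step 12: PC=2 exec 'SUB C, C'. After: A=2 B=1 C=0 D=0 ZF=1 PC=3
Step 13: PC=3 exec 'SUB A, 1'. After: A=1 B=1 C=0 D=0 ZF=0 PC=4
Step 14: PC=4 exec 'JNZ 2'. After: A=1 B=1 C=0 D=0 ZF=0 PC=2
Step 15: PC=2 exec 'SUB C, C'. After: A=1 B=1 C=0 D=0 ZF=1 PC=3
Step 16: PC=3 exec 'SUB A, 1'. After: A=0 B=1 C=0 D=0 ZF=1 PC=4
Step 17: PC=4 exec 'JNZ 2'. After: A=0 B=1 C=0 D=0 ZF=1 PC=5
Step 18: PC=5 exec 'MOV A, 4'. After: A=4 B=1 C=0 D=0 ZF=1 PC=6
Step 19: PC=6 exec 'MOV D, 4'. After: A=4 B=1 C=0 D=4 ZF=1 PC=7
Step 20: PC=7 exec 'ADD D, 1'. After: A=4 B=1 C=0 D=5 ZF=0 PC=8
Step 21: PC=8 exec 'MOV B, 1'. After: A=4 B=1 C=0 D=5 ZF=0 PC=9
Step 22: PC=9 exec 'MOV A, 6'. After: A=6 B=1 C=0 D=5 ZF=0 PC=10
Step 23: PC=10 exec 'ADD D, 6'. After: A=6 B=1 C=0 D=11 ZF=0 PC=11
Step 24: PC=11 exec 'HALT'. After: A=6 B=1 C=0 D=11 ZF=0 PC=11 HALTED
Total instructions executed: 24

Answer: 24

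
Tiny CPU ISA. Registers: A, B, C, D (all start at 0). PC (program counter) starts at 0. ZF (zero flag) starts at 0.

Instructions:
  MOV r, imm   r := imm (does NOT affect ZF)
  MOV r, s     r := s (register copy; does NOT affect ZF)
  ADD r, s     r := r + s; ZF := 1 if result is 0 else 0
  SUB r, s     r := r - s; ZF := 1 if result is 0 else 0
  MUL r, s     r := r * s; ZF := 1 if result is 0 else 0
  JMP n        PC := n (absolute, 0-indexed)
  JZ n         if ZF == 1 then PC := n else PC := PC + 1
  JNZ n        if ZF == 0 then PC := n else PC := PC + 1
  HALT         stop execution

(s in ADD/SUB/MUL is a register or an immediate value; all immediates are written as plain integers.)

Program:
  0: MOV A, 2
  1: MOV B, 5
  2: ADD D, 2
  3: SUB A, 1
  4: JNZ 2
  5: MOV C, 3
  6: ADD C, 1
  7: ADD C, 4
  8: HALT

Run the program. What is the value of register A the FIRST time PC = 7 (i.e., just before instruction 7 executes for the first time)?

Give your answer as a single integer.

Step 1: PC=0 exec 'MOV A, 2'. After: A=2 B=0 C=0 D=0 ZF=0 PC=1
Step 2: PC=1 exec 'MOV B, 5'. After: A=2 B=5 C=0 D=0 ZF=0 PC=2
Step 3: PC=2 exec 'ADD D, 2'. After: A=2 B=5 C=0 D=2 ZF=0 PC=3
Step 4: PC=3 exec 'SUB A, 1'. After: A=1 B=5 C=0 D=2 ZF=0 PC=4
Step 5: PC=4 exec 'JNZ 2'. After: A=1 B=5 C=0 D=2 ZF=0 PC=2
Step 6: PC=2 exec 'ADD D, 2'. After: A=1 B=5 C=0 D=4 ZF=0 PC=3
Step 7: PC=3 exec 'SUB A, 1'. After: A=0 B=5 C=0 D=4 ZF=1 PC=4
Step 8: PC=4 exec 'JNZ 2'. After: A=0 B=5 C=0 D=4 ZF=1 PC=5
Step 9: PC=5 exec 'MOV C, 3'. After: A=0 B=5 C=3 D=4 ZF=1 PC=6
Step 10: PC=6 exec 'ADD C, 1'. After: A=0 B=5 C=4 D=4 ZF=0 PC=7
First time PC=7: A=0

0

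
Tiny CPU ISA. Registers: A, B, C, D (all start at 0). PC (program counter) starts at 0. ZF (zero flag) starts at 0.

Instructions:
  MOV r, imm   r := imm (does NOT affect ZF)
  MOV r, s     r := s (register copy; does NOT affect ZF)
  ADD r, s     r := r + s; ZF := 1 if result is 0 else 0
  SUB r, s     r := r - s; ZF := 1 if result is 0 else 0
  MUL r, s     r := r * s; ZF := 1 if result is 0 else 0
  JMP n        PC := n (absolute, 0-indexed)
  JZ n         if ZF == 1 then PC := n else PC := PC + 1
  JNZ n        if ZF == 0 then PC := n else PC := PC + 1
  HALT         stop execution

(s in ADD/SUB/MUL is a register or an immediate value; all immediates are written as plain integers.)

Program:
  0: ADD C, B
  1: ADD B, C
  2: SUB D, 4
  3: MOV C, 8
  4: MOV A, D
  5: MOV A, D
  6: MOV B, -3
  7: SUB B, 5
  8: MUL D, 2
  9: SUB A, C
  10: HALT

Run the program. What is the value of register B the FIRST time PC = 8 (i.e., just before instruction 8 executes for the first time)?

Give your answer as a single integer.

Step 1: PC=0 exec 'ADD C, B'. After: A=0 B=0 C=0 D=0 ZF=1 PC=1
Step 2: PC=1 exec 'ADD B, C'. After: A=0 B=0 C=0 D=0 ZF=1 PC=2
Step 3: PC=2 exec 'SUB D, 4'. After: A=0 B=0 C=0 D=-4 ZF=0 PC=3
Step 4: PC=3 exec 'MOV C, 8'. After: A=0 B=0 C=8 D=-4 ZF=0 PC=4
Step 5: PC=4 exec 'MOV A, D'. After: A=-4 B=0 C=8 D=-4 ZF=0 PC=5
Step 6: PC=5 exec 'MOV A, D'. After: A=-4 B=0 C=8 D=-4 ZF=0 PC=6
Step 7: PC=6 exec 'MOV B, -3'. After: A=-4 B=-3 C=8 D=-4 ZF=0 PC=7
Step 8: PC=7 exec 'SUB B, 5'. After: A=-4 B=-8 C=8 D=-4 ZF=0 PC=8
First time PC=8: B=-8

-8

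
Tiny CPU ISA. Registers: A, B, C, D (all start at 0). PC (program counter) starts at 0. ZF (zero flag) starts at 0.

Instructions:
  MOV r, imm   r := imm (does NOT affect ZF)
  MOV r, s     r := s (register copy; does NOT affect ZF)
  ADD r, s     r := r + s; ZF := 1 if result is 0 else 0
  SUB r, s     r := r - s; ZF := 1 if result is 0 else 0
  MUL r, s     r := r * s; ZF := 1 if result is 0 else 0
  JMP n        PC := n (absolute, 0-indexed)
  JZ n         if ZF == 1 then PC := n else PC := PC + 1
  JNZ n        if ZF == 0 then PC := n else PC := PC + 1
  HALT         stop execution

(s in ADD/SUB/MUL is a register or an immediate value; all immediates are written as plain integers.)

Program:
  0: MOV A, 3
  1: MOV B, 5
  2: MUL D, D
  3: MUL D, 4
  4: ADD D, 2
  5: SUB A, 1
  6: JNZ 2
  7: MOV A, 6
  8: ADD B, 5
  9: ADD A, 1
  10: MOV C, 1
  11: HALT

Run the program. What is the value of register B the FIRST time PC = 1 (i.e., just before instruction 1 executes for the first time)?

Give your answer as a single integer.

Step 1: PC=0 exec 'MOV A, 3'. After: A=3 B=0 C=0 D=0 ZF=0 PC=1
First time PC=1: B=0

0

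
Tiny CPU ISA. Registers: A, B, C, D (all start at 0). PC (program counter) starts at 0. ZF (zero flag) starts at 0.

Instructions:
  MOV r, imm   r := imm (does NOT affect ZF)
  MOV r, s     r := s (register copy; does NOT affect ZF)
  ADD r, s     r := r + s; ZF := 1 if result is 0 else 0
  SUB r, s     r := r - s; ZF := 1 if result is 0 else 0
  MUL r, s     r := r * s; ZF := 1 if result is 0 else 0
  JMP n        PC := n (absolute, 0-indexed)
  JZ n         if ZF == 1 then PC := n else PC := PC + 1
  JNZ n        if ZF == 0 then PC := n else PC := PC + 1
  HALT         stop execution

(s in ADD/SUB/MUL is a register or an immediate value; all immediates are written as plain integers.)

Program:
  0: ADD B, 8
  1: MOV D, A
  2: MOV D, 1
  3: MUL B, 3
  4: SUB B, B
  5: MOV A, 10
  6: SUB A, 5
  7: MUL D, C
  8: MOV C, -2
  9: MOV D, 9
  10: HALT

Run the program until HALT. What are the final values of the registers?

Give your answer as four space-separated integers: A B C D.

Step 1: PC=0 exec 'ADD B, 8'. After: A=0 B=8 C=0 D=0 ZF=0 PC=1
Step 2: PC=1 exec 'MOV D, A'. After: A=0 B=8 C=0 D=0 ZF=0 PC=2
Step 3: PC=2 exec 'MOV D, 1'. After: A=0 B=8 C=0 D=1 ZF=0 PC=3
Step 4: PC=3 exec 'MUL B, 3'. After: A=0 B=24 C=0 D=1 ZF=0 PC=4
Step 5: PC=4 exec 'SUB B, B'. After: A=0 B=0 C=0 D=1 ZF=1 PC=5
Step 6: PC=5 exec 'MOV A, 10'. After: A=10 B=0 C=0 D=1 ZF=1 PC=6
Step 7: PC=6 exec 'SUB A, 5'. After: A=5 B=0 C=0 D=1 ZF=0 PC=7
Step 8: PC=7 exec 'MUL D, C'. After: A=5 B=0 C=0 D=0 ZF=1 PC=8
Step 9: PC=8 exec 'MOV C, -2'. After: A=5 B=0 C=-2 D=0 ZF=1 PC=9
Step 10: PC=9 exec 'MOV D, 9'. After: A=5 B=0 C=-2 D=9 ZF=1 PC=10
Step 11: PC=10 exec 'HALT'. After: A=5 B=0 C=-2 D=9 ZF=1 PC=10 HALTED

Answer: 5 0 -2 9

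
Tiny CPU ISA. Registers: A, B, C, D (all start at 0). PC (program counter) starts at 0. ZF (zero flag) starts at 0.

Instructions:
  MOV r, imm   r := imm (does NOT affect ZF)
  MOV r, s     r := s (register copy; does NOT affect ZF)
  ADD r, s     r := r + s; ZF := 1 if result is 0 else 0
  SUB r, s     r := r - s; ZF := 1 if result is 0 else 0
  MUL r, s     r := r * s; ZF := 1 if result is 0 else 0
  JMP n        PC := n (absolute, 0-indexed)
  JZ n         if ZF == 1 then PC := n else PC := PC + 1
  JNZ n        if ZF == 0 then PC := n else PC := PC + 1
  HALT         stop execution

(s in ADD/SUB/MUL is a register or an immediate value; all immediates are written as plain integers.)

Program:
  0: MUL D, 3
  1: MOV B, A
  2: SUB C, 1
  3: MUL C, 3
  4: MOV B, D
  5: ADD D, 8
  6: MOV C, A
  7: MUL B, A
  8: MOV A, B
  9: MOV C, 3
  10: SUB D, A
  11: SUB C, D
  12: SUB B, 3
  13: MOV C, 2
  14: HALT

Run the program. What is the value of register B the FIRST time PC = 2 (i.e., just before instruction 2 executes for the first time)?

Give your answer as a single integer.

Step 1: PC=0 exec 'MUL D, 3'. After: A=0 B=0 C=0 D=0 ZF=1 PC=1
Step 2: PC=1 exec 'MOV B, A'. After: A=0 B=0 C=0 D=0 ZF=1 PC=2
First time PC=2: B=0

0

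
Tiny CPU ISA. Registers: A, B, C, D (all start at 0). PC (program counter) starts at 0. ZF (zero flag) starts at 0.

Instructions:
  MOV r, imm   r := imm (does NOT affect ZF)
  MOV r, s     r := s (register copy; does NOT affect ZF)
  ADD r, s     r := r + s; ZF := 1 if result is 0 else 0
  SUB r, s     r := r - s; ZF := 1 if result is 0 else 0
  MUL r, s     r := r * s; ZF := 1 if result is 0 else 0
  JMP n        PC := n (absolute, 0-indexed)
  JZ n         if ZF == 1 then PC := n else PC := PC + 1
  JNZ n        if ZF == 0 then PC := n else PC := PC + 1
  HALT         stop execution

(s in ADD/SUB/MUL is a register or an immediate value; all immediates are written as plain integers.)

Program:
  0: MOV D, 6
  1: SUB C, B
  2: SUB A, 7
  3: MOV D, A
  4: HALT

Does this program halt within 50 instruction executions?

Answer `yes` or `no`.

Step 1: PC=0 exec 'MOV D, 6'. After: A=0 B=0 C=0 D=6 ZF=0 PC=1
Step 2: PC=1 exec 'SUB C, B'. After: A=0 B=0 C=0 D=6 ZF=1 PC=2
Step 3: PC=2 exec 'SUB A, 7'. After: A=-7 B=0 C=0 D=6 ZF=0 PC=3
Step 4: PC=3 exec 'MOV D, A'. After: A=-7 B=0 C=0 D=-7 ZF=0 PC=4
Step 5: PC=4 exec 'HALT'. After: A=-7 B=0 C=0 D=-7 ZF=0 PC=4 HALTED

Answer: yes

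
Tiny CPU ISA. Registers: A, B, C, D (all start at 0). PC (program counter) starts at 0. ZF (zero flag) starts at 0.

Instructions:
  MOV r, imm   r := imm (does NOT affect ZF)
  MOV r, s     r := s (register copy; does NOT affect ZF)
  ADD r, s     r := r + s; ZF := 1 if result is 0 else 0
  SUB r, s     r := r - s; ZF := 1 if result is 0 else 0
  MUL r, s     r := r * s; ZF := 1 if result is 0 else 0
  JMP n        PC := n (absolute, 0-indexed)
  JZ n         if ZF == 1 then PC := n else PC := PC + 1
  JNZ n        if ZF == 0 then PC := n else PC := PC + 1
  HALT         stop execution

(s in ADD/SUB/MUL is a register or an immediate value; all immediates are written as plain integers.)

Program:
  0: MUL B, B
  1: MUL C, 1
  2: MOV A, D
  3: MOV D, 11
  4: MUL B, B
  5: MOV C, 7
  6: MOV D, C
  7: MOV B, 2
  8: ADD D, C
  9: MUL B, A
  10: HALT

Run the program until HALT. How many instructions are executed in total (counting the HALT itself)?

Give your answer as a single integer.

Step 1: PC=0 exec 'MUL B, B'. After: A=0 B=0 C=0 D=0 ZF=1 PC=1
Step 2: PC=1 exec 'MUL C, 1'. After: A=0 B=0 C=0 D=0 ZF=1 PC=2
Step 3: PC=2 exec 'MOV A, D'. After: A=0 B=0 C=0 D=0 ZF=1 PC=3
Step 4: PC=3 exec 'MOV D, 11'. After: A=0 B=0 C=0 D=11 ZF=1 PC=4
Step 5: PC=4 exec 'MUL B, B'. After: A=0 B=0 C=0 D=11 ZF=1 PC=5
Step 6: PC=5 exec 'MOV C, 7'. After: A=0 B=0 C=7 D=11 ZF=1 PC=6
Step 7: PC=6 exec 'MOV D, C'. After: A=0 B=0 C=7 D=7 ZF=1 PC=7
Step 8: PC=7 exec 'MOV B, 2'. After: A=0 B=2 C=7 D=7 ZF=1 PC=8
Step 9: PC=8 exec 'ADD D, C'. After: A=0 B=2 C=7 D=14 ZF=0 PC=9
Step 10: PC=9 exec 'MUL B, A'. After: A=0 B=0 C=7 D=14 ZF=1 PC=10
Step 11: PC=10 exec 'HALT'. After: A=0 B=0 C=7 D=14 ZF=1 PC=10 HALTED
Total instructions executed: 11

Answer: 11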